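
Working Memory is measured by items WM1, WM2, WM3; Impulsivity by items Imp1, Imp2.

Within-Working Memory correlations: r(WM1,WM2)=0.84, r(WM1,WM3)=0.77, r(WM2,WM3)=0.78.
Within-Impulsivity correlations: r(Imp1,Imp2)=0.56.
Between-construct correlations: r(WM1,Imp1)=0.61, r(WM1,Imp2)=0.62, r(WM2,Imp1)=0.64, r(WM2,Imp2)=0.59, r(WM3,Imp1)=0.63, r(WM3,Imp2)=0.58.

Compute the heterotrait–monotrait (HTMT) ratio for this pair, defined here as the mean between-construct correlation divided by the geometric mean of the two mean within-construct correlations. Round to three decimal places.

0.916

Mean heterotrait r = 3.67/6 = 0.6117.
Mean within-WM = 2.39/3 = 0.7967; mean within-Imp = 0.56/1 = 0.5600.
Geometric mean = √(0.7967 × 0.5600) = 0.6679.
HTMT = 0.6117 / 0.6679 = 0.916.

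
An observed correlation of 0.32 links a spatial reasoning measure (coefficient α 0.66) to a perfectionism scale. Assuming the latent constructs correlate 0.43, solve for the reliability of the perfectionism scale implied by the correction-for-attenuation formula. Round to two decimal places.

r_true = r_obs / √(r_xx · r_yy) ⇒ 0.43 = 0.32 / √(0.66 · r_yy).
√(0.66 · r_yy) = 0.32 / 0.43 = 0.7442; 0.66 · r_yy = 0.5538; r_yy = 0.5538 / 0.66 ≈ 0.84.

0.84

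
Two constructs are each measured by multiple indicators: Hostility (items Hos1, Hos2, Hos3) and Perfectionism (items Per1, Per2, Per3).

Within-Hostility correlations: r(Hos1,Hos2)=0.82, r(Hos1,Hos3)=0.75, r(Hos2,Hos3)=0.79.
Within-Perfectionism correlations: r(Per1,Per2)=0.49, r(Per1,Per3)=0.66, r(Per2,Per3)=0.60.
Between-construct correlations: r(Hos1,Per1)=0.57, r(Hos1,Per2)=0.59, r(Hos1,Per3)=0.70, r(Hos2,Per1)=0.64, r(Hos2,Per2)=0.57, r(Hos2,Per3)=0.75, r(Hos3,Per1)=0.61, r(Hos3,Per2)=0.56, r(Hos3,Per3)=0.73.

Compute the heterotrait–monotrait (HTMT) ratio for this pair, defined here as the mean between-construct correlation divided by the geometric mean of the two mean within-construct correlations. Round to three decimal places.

0.938

Mean between = 5.72/9 = 0.6356.
Mean within-Hos = 2.36/3 = 0.7867; mean within-Per = 1.75/3 = 0.5833.
Geometric mean = √(0.7867 × 0.5833) = 0.6774.
HTMT = 0.6356 / 0.6774 = 0.938.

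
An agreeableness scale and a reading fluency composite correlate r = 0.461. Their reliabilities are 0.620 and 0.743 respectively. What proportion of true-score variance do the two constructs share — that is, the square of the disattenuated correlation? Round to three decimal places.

Disattenuated r = 0.461 / √(0.620 × 0.743) = 0.461 / 0.6787 = 0.6792.
Shared true-score variance = 0.6792² = 0.4613 ≈ 0.461.

0.461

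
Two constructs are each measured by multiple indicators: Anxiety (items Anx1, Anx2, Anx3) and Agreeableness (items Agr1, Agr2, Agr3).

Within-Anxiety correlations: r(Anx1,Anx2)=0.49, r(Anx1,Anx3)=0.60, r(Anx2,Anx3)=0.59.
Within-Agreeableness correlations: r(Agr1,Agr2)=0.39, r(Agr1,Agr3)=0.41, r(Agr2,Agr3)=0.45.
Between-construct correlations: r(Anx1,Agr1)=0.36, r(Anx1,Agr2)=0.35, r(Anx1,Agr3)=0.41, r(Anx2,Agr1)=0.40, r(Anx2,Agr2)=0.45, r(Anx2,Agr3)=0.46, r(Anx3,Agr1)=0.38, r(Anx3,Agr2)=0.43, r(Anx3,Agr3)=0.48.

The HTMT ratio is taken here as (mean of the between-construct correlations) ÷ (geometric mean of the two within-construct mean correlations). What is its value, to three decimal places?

Mean between = 3.72/9 = 0.4133.
Mean within-Anx = 1.68/3 = 0.5600; mean within-Agr = 1.25/3 = 0.4167.
Geometric mean = √(0.5600 × 0.4167) = 0.4831.
HTMT = 0.4133 / 0.4831 = 0.856.

0.856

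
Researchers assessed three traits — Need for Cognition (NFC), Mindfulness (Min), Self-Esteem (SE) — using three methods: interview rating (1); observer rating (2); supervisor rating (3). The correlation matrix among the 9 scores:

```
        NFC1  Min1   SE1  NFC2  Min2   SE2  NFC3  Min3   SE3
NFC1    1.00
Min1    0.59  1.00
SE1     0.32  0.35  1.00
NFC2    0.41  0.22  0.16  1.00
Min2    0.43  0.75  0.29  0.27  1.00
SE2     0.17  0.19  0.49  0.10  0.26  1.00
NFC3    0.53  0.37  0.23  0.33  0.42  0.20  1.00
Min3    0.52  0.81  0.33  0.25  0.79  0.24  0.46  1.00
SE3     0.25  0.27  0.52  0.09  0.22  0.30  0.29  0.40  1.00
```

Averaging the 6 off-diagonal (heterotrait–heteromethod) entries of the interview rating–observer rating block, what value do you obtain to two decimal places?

HTHM values (method 1 × method 2): 0.43, 0.17, 0.22, 0.19, 0.16, 0.29; mean = 1.46/6 = 0.24.

0.24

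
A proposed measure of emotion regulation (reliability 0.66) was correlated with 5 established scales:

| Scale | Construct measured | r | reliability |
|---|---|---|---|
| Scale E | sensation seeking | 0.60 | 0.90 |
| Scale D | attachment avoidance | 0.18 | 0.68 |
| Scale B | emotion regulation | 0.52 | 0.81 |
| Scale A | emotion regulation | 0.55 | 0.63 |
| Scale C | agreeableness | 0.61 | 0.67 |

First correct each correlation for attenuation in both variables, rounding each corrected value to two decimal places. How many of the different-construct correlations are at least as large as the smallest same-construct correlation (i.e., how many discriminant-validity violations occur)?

Disattenuated r (r / √(r_scale · r_new)):
  Scale E (disc): 0.60 / √(0.90·0.66) = 0.78
  Scale D (disc): 0.18 / √(0.68·0.66) = 0.27
  Scale B (conv): 0.52 / √(0.81·0.66) = 0.71
  Scale A (conv): 0.55 / √(0.63·0.66) = 0.85
  Scale C (disc): 0.61 / √(0.67·0.66) = 0.92
Smallest convergent = 0.71. Discriminant values: 0.78, 0.27, 0.92; count ≥ 0.71 → 2.

2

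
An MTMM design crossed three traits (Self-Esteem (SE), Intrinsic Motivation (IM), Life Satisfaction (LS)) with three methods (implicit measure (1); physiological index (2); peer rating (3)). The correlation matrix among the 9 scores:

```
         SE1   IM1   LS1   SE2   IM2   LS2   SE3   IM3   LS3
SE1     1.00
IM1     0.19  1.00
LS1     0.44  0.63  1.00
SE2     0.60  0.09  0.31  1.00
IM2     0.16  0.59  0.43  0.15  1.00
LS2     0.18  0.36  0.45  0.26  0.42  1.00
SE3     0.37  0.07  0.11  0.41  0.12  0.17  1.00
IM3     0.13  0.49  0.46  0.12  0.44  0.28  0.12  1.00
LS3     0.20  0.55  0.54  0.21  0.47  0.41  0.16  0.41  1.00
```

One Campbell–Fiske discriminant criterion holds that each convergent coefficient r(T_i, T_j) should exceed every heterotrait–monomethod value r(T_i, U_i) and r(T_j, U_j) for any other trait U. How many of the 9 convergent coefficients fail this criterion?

6

Convergent coefficients and their comparison sets:
SE (methods 1·2): 0.60 vs {0.19, 0.15, 0.44, 0.26} → pass.
SE (methods 1·3): 0.37 vs {0.19, 0.12, 0.44, 0.16} → fail.
SE (methods 2·3): 0.41 vs {0.15, 0.12, 0.26, 0.16} → pass.
IM (methods 1·2): 0.59 vs {0.19, 0.15, 0.63, 0.42} → fail.
IM (methods 1·3): 0.49 vs {0.19, 0.12, 0.63, 0.41} → fail.
IM (methods 2·3): 0.44 vs {0.15, 0.12, 0.42, 0.41} → pass.
LS (methods 1·2): 0.45 vs {0.44, 0.26, 0.63, 0.42} → fail.
LS (methods 1·3): 0.54 vs {0.44, 0.16, 0.63, 0.41} → fail.
LS (methods 2·3): 0.41 vs {0.26, 0.16, 0.42, 0.41} → fail.
6 of 9 fail.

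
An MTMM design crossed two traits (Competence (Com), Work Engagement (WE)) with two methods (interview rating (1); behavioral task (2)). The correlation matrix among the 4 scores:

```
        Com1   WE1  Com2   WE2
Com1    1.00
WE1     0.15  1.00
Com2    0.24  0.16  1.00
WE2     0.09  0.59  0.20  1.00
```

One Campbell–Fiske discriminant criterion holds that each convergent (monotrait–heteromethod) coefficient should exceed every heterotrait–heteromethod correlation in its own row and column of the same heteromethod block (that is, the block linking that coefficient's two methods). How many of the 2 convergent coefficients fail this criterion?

0

Checking each validity diagonal entry against its comparison values:
Com (methods 1·2): 0.24 vs {0.09, 0.16} → pass.
WE (methods 1·2): 0.59 vs {0.16, 0.09} → pass.
0 of 2 fail.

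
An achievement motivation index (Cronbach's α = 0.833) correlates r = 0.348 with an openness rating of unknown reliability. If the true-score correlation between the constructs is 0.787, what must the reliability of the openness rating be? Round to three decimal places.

0.235

r_true = r_obs / √(r_xx · r_yy) ⇒ 0.787 = 0.348 / √(0.833 · r_yy).
√(0.833 · r_yy) = 0.348 / 0.787 = 0.4422; 0.833 · r_yy = 0.1955; r_yy = 0.1955 / 0.833 ≈ 0.235.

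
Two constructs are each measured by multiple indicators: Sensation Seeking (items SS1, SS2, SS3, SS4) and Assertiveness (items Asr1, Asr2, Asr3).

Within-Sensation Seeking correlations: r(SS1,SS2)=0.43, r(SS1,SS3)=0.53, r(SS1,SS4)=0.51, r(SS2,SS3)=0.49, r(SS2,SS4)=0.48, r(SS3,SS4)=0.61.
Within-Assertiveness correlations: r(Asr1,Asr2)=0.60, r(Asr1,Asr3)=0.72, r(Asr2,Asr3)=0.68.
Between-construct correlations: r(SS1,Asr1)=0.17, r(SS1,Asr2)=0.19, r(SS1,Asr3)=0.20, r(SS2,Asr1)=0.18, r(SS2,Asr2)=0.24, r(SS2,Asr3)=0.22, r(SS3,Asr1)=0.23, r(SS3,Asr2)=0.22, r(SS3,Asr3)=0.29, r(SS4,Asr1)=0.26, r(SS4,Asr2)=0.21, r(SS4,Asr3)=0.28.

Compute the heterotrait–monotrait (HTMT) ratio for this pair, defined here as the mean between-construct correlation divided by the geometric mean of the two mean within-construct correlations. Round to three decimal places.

0.385

Mean between = 2.69/12 = 0.2242.
Mean within-SS = 3.05/6 = 0.5083; mean within-Asr = 2.00/3 = 0.6667.
Geometric mean = √(0.5083 × 0.6667) = 0.5821.
HTMT = 0.2242 / 0.5821 = 0.385.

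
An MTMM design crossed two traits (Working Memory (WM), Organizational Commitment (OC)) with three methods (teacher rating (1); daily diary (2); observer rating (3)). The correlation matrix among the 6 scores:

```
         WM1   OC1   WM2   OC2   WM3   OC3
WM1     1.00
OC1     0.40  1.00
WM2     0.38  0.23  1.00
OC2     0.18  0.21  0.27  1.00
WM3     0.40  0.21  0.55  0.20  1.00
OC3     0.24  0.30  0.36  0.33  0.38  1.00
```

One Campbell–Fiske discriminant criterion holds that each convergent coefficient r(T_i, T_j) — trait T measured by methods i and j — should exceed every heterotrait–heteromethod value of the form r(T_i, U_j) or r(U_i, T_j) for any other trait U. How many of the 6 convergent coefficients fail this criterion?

Checking each validity diagonal entry against its comparison values:
WM (methods 1·2): 0.38 vs {0.18, 0.23} → pass.
WM (methods 1·3): 0.40 vs {0.24, 0.21} → pass.
WM (methods 2·3): 0.55 vs {0.36, 0.20} → pass.
OC (methods 1·2): 0.21 vs {0.23, 0.18} → fail.
OC (methods 1·3): 0.30 vs {0.21, 0.24} → pass.
OC (methods 2·3): 0.33 vs {0.20, 0.36} → fail.
2 of 6 fail.

2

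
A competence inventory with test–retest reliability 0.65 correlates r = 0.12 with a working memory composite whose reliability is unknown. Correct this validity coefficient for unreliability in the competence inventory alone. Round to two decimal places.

0.15

Single correction: r_c = r_obs / √r_xx = 0.12 / √0.65 = 0.12 / 0.8062 ≈ 0.15.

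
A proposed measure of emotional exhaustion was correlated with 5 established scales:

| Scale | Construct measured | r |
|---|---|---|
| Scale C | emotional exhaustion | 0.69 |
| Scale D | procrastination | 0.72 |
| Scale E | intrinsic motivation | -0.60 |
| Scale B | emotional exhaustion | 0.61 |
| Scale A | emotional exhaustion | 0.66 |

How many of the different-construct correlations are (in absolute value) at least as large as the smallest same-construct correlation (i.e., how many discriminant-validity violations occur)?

Convergent (same construct = emotional exhaustion): Scale C, Scale B, Scale A.
Smallest convergent = 0.61. Discriminant |r|: 0.72, 0.60; count ≥ 0.61 → 1.

1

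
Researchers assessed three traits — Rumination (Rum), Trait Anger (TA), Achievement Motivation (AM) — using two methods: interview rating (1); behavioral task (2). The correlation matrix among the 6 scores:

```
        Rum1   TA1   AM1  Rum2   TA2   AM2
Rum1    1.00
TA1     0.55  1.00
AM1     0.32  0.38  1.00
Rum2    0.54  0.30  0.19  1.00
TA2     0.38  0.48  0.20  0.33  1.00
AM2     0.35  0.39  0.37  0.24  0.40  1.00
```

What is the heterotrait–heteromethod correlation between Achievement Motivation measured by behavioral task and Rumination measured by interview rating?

Different traits and methods: r(AM2, Rum1) = 0.35.

0.35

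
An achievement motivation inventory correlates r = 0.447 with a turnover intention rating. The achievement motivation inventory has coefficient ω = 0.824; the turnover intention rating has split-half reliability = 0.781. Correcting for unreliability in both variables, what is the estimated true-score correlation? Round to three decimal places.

r_true = r_obs / √(r_xx · r_yy) = 0.447 / √(0.824 × 0.781) = 0.447 / √0.643544 = 0.447 / 0.8022 ≈ 0.557.

0.557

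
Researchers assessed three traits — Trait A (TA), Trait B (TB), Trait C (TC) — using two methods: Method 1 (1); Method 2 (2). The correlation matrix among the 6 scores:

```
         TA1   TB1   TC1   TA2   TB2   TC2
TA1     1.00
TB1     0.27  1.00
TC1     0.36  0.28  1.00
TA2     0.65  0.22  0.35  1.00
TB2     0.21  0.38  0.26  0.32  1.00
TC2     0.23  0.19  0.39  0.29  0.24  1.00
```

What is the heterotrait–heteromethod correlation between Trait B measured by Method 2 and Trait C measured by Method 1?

0.26

Different traits and methods: r(TB2, TC1) = 0.26.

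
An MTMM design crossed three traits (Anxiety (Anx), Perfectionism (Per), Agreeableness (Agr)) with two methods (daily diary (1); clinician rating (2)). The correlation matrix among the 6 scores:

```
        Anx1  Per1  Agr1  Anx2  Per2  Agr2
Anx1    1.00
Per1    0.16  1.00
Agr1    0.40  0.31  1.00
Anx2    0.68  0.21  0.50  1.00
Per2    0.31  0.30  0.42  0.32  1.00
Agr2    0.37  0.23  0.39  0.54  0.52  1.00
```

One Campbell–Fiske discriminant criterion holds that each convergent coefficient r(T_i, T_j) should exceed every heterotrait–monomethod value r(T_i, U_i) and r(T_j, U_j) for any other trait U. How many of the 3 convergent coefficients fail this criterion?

2

Each convergent coefficient versus the relevant comparison correlations:
Anx (methods 1·2): 0.68 vs {0.16, 0.32, 0.40, 0.54} → pass.
Per (methods 1·2): 0.30 vs {0.16, 0.32, 0.31, 0.52} → fail.
Agr (methods 1·2): 0.39 vs {0.40, 0.54, 0.31, 0.52} → fail.
2 of 3 fail.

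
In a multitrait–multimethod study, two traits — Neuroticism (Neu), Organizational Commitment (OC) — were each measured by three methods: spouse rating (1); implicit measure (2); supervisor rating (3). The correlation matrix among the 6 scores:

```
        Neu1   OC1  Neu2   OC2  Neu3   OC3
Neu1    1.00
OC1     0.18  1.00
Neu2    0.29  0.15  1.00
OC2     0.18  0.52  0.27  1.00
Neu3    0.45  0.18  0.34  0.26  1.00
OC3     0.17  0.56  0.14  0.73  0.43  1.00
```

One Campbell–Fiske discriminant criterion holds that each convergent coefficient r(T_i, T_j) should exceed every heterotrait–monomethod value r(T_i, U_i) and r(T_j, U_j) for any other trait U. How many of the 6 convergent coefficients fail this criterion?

Each convergent coefficient versus the relevant comparison correlations:
Neu (methods 1·2): 0.29 vs {0.18, 0.27} → pass.
Neu (methods 1·3): 0.45 vs {0.18, 0.43} → pass.
Neu (methods 2·3): 0.34 vs {0.27, 0.43} → fail.
OC (methods 1·2): 0.52 vs {0.18, 0.27} → pass.
OC (methods 1·3): 0.56 vs {0.18, 0.43} → pass.
OC (methods 2·3): 0.73 vs {0.27, 0.43} → pass.
1 of 6 fail.

1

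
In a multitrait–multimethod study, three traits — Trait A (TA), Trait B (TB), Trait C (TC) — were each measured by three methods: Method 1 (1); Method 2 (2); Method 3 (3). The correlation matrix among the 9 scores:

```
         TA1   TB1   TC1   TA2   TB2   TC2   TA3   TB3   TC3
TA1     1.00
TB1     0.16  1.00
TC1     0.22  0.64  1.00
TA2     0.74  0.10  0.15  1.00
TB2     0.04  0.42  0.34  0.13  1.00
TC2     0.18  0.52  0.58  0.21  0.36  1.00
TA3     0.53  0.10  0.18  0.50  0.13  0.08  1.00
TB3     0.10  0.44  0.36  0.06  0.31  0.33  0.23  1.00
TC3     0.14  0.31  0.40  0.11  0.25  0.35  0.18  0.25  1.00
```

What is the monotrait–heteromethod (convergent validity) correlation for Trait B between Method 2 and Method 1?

0.42

Same trait (TB), different methods: r(TB2, TB1) = 0.42.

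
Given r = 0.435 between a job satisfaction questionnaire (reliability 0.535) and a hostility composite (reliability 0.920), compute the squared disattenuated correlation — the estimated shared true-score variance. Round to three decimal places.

0.384

Disattenuated r = 0.435 / √(0.535 × 0.920) = 0.435 / 0.7016 = 0.6200.
Shared true-score variance = 0.6200² = 0.3844 ≈ 0.384.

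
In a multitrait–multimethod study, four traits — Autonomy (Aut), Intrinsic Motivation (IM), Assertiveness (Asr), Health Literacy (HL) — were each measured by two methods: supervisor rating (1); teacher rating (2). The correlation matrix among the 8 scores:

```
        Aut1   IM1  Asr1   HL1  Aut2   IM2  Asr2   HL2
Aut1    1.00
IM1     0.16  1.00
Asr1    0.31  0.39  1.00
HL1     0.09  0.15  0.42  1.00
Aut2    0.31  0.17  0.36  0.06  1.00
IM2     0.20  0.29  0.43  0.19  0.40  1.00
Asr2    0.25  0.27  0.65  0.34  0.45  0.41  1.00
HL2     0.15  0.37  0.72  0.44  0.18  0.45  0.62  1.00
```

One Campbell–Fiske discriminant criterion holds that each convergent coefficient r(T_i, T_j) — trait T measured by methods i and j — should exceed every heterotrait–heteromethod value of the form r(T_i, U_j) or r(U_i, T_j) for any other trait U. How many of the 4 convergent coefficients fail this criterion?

Convergent coefficients and their comparison sets:
Aut (methods 1·2): 0.31 vs {0.20, 0.17, 0.25, 0.36, 0.15, 0.06} → fail.
IM (methods 1·2): 0.29 vs {0.17, 0.20, 0.27, 0.43, 0.37, 0.19} → fail.
Asr (methods 1·2): 0.65 vs {0.36, 0.25, 0.43, 0.27, 0.72, 0.34} → fail.
HL (methods 1·2): 0.44 vs {0.06, 0.15, 0.19, 0.37, 0.34, 0.72} → fail.
4 of 4 fail.

4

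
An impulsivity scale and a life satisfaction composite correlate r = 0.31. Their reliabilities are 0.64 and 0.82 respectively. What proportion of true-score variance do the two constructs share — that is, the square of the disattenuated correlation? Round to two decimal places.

0.18

Disattenuated r = 0.31 / √(0.64 × 0.82) = 0.31 / 0.7244 = 0.4279.
Shared true-score variance = 0.4279² = 0.1831 ≈ 0.18.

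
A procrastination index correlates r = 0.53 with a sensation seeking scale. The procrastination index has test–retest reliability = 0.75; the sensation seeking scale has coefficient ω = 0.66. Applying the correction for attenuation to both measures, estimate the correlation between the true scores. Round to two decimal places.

r_true = r_obs / √(r_xx · r_yy) = 0.53 / √(0.75 × 0.66) = 0.53 / √0.4950 = 0.53 / 0.7036 ≈ 0.75.

0.75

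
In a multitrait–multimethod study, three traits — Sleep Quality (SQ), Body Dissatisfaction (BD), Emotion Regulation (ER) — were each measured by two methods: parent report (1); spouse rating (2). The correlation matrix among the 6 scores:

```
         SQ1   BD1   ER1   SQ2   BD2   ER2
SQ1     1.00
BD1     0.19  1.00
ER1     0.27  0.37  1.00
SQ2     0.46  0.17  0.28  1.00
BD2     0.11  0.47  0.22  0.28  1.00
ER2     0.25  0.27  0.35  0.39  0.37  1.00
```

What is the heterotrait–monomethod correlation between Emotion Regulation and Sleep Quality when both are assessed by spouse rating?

Different traits, same method: r(ER2, SQ2) = 0.39.

0.39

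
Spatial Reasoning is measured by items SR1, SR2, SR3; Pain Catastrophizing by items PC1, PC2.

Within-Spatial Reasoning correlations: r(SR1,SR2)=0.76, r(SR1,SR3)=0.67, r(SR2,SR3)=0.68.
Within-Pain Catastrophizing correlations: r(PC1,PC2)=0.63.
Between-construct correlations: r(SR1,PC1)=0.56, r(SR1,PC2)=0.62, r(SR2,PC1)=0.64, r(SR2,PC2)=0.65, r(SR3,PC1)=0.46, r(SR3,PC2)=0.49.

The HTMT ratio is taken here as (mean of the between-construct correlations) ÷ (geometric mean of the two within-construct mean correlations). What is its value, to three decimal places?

0.856

Mean between = 3.42/6 = 0.5700.
Mean within-SR = 2.11/3 = 0.7033; mean within-PC = 0.63/1 = 0.6300.
Geometric mean = √(0.7033 × 0.6300) = 0.6656.
HTMT = 0.5700 / 0.6656 = 0.856.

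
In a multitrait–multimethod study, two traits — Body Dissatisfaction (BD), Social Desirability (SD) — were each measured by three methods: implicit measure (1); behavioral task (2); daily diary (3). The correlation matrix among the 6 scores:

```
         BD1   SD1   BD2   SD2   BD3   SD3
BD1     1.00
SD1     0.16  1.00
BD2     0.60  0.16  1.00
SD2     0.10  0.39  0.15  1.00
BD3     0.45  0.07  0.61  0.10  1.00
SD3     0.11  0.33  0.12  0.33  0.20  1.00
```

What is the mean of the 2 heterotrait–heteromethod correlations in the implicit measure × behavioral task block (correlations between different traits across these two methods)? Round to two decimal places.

0.13

HTHM values (method 1 × method 2): 0.10, 0.16; mean = 0.26/2 = 0.13.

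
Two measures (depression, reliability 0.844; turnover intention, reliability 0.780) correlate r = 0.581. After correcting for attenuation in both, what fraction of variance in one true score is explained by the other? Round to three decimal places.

0.513

Disattenuated r = 0.581 / √(0.844 × 0.780) = 0.581 / 0.8114 = 0.7160.
Shared true-score variance = 0.7160² = 0.5127 ≈ 0.513.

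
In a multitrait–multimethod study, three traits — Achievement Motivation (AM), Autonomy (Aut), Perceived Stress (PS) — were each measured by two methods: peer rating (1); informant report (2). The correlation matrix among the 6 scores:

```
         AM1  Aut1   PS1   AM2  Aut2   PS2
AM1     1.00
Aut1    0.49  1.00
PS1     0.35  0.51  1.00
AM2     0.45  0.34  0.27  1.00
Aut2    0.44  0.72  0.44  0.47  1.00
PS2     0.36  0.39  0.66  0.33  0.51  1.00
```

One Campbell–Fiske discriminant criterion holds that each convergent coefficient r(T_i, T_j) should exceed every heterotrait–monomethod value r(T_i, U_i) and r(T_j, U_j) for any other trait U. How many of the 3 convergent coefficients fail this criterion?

1

Checking each validity diagonal entry against its comparison values:
AM (methods 1·2): 0.45 vs {0.49, 0.47, 0.35, 0.33} → fail.
Aut (methods 1·2): 0.72 vs {0.49, 0.47, 0.51, 0.51} → pass.
PS (methods 1·2): 0.66 vs {0.35, 0.33, 0.51, 0.51} → pass.
1 of 3 fail.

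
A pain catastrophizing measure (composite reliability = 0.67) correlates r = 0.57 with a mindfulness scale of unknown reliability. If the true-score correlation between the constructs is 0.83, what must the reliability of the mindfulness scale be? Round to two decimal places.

0.70

r_true = r_obs / √(r_xx · r_yy) ⇒ 0.83 = 0.57 / √(0.67 · r_yy).
√(0.67 · r_yy) = 0.57 / 0.83 = 0.6867; 0.67 · r_yy = 0.4716; r_yy = 0.4716 / 0.67 ≈ 0.70.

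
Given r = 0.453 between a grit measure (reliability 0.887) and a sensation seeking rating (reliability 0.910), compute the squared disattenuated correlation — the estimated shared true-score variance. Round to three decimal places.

Disattenuated r = 0.453 / √(0.887 × 0.910) = 0.453 / 0.8984 = 0.5042.
Shared true-score variance = 0.5042² = 0.2542 ≈ 0.254.

0.254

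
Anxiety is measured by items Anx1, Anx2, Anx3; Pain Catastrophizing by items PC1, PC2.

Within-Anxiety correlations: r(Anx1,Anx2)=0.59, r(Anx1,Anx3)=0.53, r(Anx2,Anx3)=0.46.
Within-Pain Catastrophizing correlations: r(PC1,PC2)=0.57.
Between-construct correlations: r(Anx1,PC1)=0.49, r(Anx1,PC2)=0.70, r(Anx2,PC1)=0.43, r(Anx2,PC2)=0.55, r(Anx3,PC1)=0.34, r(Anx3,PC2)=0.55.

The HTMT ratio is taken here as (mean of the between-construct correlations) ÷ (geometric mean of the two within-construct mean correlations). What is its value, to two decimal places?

0.93

Mean heterotrait r = 3.06/6 = 0.5100.
Mean within-Anx = 1.58/3 = 0.5267; mean within-PC = 0.57/1 = 0.5700.
Geometric mean = √(0.5267 × 0.5700) = 0.5479.
HTMT = 0.5100 / 0.5479 = 0.93.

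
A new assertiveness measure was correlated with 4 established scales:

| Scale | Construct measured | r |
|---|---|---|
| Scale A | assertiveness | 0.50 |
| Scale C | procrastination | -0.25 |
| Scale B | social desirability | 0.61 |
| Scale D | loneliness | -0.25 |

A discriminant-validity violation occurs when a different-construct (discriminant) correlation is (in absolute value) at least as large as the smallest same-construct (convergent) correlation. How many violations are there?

Convergent (same construct = assertiveness): Scale A.
Smallest convergent = 0.50. Discriminant |r|: 0.25, 0.61, 0.25; count ≥ 0.50 → 1.

1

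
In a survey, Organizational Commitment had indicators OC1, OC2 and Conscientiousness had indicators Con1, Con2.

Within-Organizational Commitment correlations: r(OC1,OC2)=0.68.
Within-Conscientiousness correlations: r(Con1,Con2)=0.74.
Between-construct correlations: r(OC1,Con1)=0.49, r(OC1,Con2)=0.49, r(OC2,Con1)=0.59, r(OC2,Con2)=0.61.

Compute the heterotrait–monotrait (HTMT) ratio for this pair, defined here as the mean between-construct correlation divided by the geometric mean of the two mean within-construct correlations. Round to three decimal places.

Mean heterotrait r = 2.18/4 = 0.5450.
Mean within-OC = 0.68/1 = 0.6800; mean within-Con = 0.74/1 = 0.7400.
Geometric mean = √(0.6800 × 0.7400) = 0.7094.
HTMT = 0.5450 / 0.7094 = 0.768.

0.768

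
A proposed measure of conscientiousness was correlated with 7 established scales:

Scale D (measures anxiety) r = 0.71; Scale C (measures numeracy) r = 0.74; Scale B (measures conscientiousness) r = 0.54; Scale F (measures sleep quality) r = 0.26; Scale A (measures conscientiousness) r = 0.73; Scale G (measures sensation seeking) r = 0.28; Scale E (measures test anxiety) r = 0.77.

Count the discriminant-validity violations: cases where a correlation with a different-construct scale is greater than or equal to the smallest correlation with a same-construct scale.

Convergent (same construct = conscientiousness): Scale B, Scale A.
Smallest convergent = 0.54. Discriminant values: 0.71, 0.74, 0.26, 0.28, 0.77; count ≥ 0.54 → 3.

3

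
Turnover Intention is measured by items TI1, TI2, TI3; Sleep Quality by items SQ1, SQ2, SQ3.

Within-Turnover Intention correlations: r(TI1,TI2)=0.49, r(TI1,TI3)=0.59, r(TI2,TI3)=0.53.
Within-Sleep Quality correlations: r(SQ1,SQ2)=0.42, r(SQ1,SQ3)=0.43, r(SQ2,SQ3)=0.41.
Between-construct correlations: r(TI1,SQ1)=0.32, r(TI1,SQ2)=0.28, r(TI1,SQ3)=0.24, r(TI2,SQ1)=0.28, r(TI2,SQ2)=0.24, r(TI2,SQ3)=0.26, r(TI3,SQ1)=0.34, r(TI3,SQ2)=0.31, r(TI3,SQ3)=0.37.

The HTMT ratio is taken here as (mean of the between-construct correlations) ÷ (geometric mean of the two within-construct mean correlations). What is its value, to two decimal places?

0.62

Mean heterotrait r = 2.64/9 = 0.2933.
Mean within-TI = 1.61/3 = 0.5367; mean within-SQ = 1.26/3 = 0.4200.
Geometric mean = √(0.5367 × 0.4200) = 0.4748.
HTMT = 0.2933 / 0.4748 = 0.62.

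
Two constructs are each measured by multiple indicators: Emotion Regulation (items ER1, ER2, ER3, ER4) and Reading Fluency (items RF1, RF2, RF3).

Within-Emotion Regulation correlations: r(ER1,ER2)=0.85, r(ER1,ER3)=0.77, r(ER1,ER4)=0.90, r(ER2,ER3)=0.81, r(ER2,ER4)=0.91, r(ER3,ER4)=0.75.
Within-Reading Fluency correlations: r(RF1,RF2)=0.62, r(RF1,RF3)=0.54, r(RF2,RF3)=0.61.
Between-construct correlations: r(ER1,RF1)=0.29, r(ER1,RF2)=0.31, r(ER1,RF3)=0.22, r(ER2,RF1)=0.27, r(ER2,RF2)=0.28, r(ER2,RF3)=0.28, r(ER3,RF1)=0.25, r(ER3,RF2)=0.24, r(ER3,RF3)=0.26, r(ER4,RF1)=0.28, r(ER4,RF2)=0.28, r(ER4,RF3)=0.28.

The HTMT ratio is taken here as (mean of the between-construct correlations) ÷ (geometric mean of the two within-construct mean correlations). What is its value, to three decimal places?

0.385

Mean between = 3.24/12 = 0.2700.
Mean within-ER = 4.99/6 = 0.8317; mean within-RF = 1.77/3 = 0.5900.
Geometric mean = √(0.8317 × 0.5900) = 0.7005.
HTMT = 0.2700 / 0.7005 = 0.385.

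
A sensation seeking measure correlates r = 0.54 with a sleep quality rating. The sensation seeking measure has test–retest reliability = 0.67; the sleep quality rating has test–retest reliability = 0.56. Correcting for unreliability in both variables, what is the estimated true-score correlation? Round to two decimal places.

r_true = r_obs / √(r_xx · r_yy) = 0.54 / √(0.67 × 0.56) = 0.54 / √0.3752 = 0.54 / 0.6125 ≈ 0.88.

0.88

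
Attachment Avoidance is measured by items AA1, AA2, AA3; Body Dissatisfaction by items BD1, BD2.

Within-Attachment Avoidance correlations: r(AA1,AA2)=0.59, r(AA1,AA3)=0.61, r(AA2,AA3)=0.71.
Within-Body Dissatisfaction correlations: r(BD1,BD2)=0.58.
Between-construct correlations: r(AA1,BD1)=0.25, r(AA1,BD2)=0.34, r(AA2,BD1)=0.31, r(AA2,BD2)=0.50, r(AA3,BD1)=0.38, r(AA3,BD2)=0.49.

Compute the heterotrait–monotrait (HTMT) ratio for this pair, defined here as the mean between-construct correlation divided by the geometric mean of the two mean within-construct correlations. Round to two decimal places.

Mean between = 2.27/6 = 0.3783.
Mean within-AA = 1.91/3 = 0.6367; mean within-BD = 0.58/1 = 0.5800.
Geometric mean = √(0.6367 × 0.5800) = 0.6077.
HTMT = 0.3783 / 0.6077 = 0.62.

0.62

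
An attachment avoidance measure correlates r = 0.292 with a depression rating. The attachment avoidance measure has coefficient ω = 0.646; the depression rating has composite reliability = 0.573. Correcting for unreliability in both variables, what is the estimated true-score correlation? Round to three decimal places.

0.480

r_true = r_obs / √(r_xx · r_yy) = 0.292 / √(0.646 × 0.573) = 0.292 / √0.370158 = 0.292 / 0.6084 ≈ 0.480.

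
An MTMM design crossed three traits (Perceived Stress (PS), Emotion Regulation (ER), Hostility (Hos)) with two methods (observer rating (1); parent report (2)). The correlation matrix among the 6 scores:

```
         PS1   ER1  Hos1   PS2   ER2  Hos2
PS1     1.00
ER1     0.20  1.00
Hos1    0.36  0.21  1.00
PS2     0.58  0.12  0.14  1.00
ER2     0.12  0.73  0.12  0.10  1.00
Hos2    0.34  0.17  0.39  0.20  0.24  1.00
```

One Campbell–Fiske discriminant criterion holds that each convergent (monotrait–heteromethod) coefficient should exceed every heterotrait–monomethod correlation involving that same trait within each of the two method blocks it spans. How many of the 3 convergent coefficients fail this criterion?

Checking each validity diagonal entry against its comparison values:
PS (methods 1·2): 0.58 vs {0.20, 0.10, 0.36, 0.20} → pass.
ER (methods 1·2): 0.73 vs {0.20, 0.10, 0.21, 0.24} → pass.
Hos (methods 1·2): 0.39 vs {0.36, 0.20, 0.21, 0.24} → pass.
0 of 3 fail.

0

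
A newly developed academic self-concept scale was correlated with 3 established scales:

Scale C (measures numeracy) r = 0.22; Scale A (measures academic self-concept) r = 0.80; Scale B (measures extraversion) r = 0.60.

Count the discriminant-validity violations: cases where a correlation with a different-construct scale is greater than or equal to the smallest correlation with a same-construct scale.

Convergent (same construct = academic self-concept): Scale A.
Smallest convergent = 0.80. Discriminant values: 0.22, 0.60; count ≥ 0.80 → 0.

0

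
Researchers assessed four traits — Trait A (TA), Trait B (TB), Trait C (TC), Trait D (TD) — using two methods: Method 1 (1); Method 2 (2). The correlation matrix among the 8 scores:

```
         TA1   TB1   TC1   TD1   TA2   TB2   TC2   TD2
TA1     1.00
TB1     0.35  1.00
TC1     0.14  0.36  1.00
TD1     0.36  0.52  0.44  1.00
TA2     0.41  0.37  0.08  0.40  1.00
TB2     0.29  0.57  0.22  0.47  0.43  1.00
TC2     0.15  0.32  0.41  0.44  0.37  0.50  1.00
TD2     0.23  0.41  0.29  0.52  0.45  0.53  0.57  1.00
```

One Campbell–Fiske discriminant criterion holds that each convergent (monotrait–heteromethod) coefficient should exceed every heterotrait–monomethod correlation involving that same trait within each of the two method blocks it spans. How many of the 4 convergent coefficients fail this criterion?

Each convergent coefficient versus the relevant comparison correlations:
TA (methods 1·2): 0.41 vs {0.35, 0.43, 0.14, 0.37, 0.36, 0.45} → fail.
TB (methods 1·2): 0.57 vs {0.35, 0.43, 0.36, 0.50, 0.52, 0.53} → pass.
TC (methods 1·2): 0.41 vs {0.14, 0.37, 0.36, 0.50, 0.44, 0.57} → fail.
TD (methods 1·2): 0.52 vs {0.36, 0.45, 0.52, 0.53, 0.44, 0.57} → fail.
3 of 4 fail.

3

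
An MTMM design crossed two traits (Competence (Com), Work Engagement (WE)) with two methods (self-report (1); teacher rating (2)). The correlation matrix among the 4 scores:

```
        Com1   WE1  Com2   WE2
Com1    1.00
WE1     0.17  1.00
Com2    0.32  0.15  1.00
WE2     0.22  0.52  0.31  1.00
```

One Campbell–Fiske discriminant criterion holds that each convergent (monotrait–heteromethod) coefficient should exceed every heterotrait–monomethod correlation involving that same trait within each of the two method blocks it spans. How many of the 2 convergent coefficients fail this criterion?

Each convergent coefficient versus the relevant comparison correlations:
Com (methods 1·2): 0.32 vs {0.17, 0.31} → pass.
WE (methods 1·2): 0.52 vs {0.17, 0.31} → pass.
0 of 2 fail.

0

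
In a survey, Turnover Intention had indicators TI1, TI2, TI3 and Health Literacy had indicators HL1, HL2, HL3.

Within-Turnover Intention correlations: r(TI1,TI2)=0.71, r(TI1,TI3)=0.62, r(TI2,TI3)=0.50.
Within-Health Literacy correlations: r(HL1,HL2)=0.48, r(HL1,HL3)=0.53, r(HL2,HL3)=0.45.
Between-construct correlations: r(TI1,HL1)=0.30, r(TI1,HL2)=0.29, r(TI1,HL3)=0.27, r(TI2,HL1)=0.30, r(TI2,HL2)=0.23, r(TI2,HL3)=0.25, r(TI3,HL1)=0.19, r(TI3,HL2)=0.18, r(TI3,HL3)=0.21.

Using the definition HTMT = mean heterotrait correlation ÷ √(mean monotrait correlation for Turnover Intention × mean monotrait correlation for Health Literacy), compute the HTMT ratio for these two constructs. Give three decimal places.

Between-construct mean = 2.22/9 = 0.2467.
Mean within-TI = 1.83/3 = 0.6100; mean within-HL = 1.46/3 = 0.4867.
Geometric mean = √(0.6100 × 0.4867) = 0.5449.
HTMT = 0.2467 / 0.5449 = 0.453.

0.453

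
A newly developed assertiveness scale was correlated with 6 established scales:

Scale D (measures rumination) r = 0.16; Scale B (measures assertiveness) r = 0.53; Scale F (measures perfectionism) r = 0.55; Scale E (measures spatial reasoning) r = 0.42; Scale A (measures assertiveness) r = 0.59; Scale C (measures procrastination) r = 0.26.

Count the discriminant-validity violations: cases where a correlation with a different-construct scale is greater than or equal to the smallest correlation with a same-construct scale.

Convergent (same construct = assertiveness): Scale B, Scale A.
Smallest convergent = 0.53. Discriminant values: 0.16, 0.55, 0.42, 0.26; count ≥ 0.53 → 1.

1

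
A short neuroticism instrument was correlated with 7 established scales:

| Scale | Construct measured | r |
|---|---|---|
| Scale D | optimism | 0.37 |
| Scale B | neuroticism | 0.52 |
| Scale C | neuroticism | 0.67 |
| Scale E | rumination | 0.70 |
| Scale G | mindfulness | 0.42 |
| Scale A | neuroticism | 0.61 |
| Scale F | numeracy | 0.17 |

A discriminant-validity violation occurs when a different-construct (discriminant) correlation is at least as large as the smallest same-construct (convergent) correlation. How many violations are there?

Convergent (same construct = neuroticism): Scale B, Scale C, Scale A.
Smallest convergent = 0.52. Discriminant values: 0.37, 0.70, 0.42, 0.17; count ≥ 0.52 → 1.

1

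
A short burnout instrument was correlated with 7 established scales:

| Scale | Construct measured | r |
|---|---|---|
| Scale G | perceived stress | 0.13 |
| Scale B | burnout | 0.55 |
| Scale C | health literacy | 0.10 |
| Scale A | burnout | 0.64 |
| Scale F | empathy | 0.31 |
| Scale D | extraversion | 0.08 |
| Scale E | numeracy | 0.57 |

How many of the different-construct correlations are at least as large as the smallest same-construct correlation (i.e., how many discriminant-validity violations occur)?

Convergent (same construct = burnout): Scale B, Scale A.
Smallest convergent = 0.55. Discriminant values: 0.13, 0.10, 0.31, 0.08, 0.57; count ≥ 0.55 → 1.

1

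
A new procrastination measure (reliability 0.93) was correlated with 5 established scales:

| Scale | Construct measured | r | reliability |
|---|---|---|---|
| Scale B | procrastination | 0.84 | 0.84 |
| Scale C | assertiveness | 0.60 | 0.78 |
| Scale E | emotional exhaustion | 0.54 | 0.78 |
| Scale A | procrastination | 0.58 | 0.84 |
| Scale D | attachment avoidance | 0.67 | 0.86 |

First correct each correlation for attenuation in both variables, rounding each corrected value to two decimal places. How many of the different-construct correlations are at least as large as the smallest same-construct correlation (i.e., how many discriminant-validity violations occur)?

2

Disattenuated r (r / √(r_scale · r_new)):
  Scale B (conv): 0.84 / √(0.84·0.93) = 0.95
  Scale C (disc): 0.60 / √(0.78·0.93) = 0.70
  Scale E (disc): 0.54 / √(0.78·0.93) = 0.63
  Scale A (conv): 0.58 / √(0.84·0.93) = 0.66
  Scale D (disc): 0.67 / √(0.86·0.93) = 0.75
Smallest convergent = 0.66. Discriminant values: 0.70, 0.63, 0.75; count ≥ 0.66 → 2.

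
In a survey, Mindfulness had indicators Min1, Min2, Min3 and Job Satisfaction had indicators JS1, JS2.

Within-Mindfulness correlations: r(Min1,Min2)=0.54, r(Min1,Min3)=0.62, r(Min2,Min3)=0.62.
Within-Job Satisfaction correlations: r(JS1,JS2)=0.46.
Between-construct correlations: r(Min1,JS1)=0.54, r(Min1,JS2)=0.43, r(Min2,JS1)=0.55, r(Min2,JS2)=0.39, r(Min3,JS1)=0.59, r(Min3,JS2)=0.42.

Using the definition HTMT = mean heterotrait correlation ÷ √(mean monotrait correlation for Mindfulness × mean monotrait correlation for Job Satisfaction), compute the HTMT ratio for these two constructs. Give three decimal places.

0.932

Mean between = 2.92/6 = 0.4867.
Mean within-Min = 1.78/3 = 0.5933; mean within-JS = 0.46/1 = 0.4600.
Geometric mean = √(0.5933 × 0.4600) = 0.5224.
HTMT = 0.4867 / 0.5224 = 0.932.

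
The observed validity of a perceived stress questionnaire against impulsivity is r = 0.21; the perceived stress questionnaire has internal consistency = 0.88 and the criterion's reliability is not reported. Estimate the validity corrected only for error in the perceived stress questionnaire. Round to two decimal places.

Single correction: r_c = r_obs / √r_xx = 0.21 / √0.88 = 0.21 / 0.9381 ≈ 0.22.

0.22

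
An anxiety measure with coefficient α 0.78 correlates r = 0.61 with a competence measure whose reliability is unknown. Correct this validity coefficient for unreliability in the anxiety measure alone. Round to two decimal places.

Single correction: r_c = r_obs / √r_xx = 0.61 / √0.78 = 0.61 / 0.8832 ≈ 0.69.

0.69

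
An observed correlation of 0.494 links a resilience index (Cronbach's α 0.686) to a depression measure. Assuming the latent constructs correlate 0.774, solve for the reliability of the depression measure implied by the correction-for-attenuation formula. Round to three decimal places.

0.594

r_true = r_obs / √(r_xx · r_yy) ⇒ 0.774 = 0.494 / √(0.686 · r_yy).
√(0.686 · r_yy) = 0.494 / 0.774 = 0.6382; 0.686 · r_yy = 0.4073; r_yy = 0.4073 / 0.686 ≈ 0.594.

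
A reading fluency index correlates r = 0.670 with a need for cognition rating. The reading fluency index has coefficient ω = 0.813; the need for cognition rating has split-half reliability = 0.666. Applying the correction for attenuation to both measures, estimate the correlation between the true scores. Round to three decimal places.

r_true = r_obs / √(r_xx · r_yy) = 0.670 / √(0.813 × 0.666) = 0.670 / √0.541458 = 0.670 / 0.7358 ≈ 0.911.

0.911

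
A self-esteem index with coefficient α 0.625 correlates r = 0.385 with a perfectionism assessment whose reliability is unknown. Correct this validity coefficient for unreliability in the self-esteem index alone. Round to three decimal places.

0.487

Single correction: r_c = r_obs / √r_xx = 0.385 / √0.625 = 0.385 / 0.7906 ≈ 0.487.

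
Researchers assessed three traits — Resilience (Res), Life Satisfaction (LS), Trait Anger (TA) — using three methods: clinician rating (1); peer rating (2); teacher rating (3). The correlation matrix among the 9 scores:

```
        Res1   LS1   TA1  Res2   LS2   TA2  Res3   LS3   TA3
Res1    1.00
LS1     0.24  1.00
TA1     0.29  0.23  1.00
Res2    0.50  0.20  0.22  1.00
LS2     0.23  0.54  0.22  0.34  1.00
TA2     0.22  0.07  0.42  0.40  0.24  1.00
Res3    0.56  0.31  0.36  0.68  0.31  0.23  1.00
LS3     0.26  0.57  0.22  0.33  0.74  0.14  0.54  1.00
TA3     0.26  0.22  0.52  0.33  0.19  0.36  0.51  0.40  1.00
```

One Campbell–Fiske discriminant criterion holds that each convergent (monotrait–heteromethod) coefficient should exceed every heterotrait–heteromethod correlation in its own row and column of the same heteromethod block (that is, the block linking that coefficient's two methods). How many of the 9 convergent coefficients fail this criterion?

Convergent coefficients and their comparison sets:
Res (methods 1·2): 0.50 vs {0.23, 0.20, 0.22, 0.22} → pass.
Res (methods 1·3): 0.56 vs {0.26, 0.31, 0.26, 0.36} → pass.
Res (methods 2·3): 0.68 vs {0.33, 0.31, 0.33, 0.23} → pass.
LS (methods 1·2): 0.54 vs {0.20, 0.23, 0.07, 0.22} → pass.
LS (methods 1·3): 0.57 vs {0.31, 0.26, 0.22, 0.22} → pass.
LS (methods 2·3): 0.74 vs {0.31, 0.33, 0.19, 0.14} → pass.
TA (methods 1·2): 0.42 vs {0.22, 0.22, 0.22, 0.07} → pass.
TA (methods 1·3): 0.52 vs {0.36, 0.26, 0.22, 0.22} → pass.
TA (methods 2·3): 0.36 vs {0.23, 0.33, 0.14, 0.19} → pass.
0 of 9 fail.

0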